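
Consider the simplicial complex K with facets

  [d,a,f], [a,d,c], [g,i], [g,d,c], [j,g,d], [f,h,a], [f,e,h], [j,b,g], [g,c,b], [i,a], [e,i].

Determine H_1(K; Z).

H_1 ≅ Z^2.

K has 10 vertices, 19 edges, 8 triangles.
rank ∂_1 = 9, rank ∂_2 = 8 ⇒ b_1 = 19 − 9 − 8 = 2; all invariant factors of ∂_2 are 1 so no torsion. So H_1 = Z^2.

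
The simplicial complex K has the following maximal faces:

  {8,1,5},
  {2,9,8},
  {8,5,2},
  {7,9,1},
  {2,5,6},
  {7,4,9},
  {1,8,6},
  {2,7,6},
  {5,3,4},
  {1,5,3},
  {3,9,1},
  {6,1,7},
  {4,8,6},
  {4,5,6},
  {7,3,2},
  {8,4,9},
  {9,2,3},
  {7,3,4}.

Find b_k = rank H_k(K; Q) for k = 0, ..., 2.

b_0 = 1, b_1 = 1, b_2 = 0.

K has 9 vertices, 27 edges, 18 triangles.
rank ∂_0 = 0, rank ∂_1 = 8 ⇒ b_0 = 9 − 0 − 8 = 1; all invariant factors of ∂_1 are 1 so no torsion. So H_0 = Z.
rank ∂_1 = 8, rank ∂_2 = 18 ⇒ b_1 = 27 − 8 − 18 = 1; ∂_2 has invariant factor(s) [2] giving torsion. So H_1 = Z × Z/2.
rank ∂_2 = 18, rank ∂_3 = 0 ⇒ b_2 = 18 − 18 − 0 = 0. So H_2 = 0.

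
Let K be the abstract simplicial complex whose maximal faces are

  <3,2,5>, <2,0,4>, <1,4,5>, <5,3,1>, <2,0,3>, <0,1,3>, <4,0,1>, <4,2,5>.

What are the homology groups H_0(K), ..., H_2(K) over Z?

We work with the vertex ordering 0 < 1 < 2 < 3 < 4 < 5. The simplices of K, each written with vertices in increasing order, are:

  0-simplices (6): [0], [1], [2], [3], [4], [5]
  1-simplices (12): [0,1], [0,2], [0,3], [0,4], [1,3], [1,4], [1,5], [2,3], [2,4], [2,5], [3,5], [4,5]
  2-simplices (8): [0,1,3], [0,1,4], [0,2,3], [0,2,4], [1,3,5], [1,4,5], [2,3,5], [2,4,5]

so the chain groups are C_0 ≅ Z^6, C_1 ≅ Z^12, C_2 ≅ Z^8.

The boundary map ∂_1: C_1 → C_0 sends each edge [p,q] (with p < q) to q − p. For instance
  ∂[3,5] = [5] − [3].
The resulting 6×12 matrix has rank 5, and its Smith normal form has invariant factors (1,1,1,1,1).

Boundary ∂_2: C_2 → C_1 maps a triangle to the signed sum of its edges. For instance
  ∂[2,3,5] = [3,5] − [2,5] + [2,3],
  ∂[0,1,4] = [1,4] − [0,4] + [0,1].
The resulting 12×8 matrix has rank 7, and its Smith normal form has invariant factors (1,1,1,1,1,1,1).

From H_k ≅ ker(∂_k) / im(∂_{k+1}) we obtain:

  H_0: rank C_0 − rank ∂_1 = 6 − 5 = 1, and the invariant factors of ∂_1 are all 1, so H_0 = Z.
  H_1: rank ker ∂_1 − rank ∂_2 = (12 − 5) − 7 = 0, and the invariant factors of ∂_2 are all 1, so H_1 = 0.
  H_2: rank ker ∂_2 − rank ∂_3 = (8 − 7) − 0 = 1, and there is no ∂_3, so H_2 = Z.

H_0 ≅ Z,  H_1 = 0,  H_2 ≅ Z.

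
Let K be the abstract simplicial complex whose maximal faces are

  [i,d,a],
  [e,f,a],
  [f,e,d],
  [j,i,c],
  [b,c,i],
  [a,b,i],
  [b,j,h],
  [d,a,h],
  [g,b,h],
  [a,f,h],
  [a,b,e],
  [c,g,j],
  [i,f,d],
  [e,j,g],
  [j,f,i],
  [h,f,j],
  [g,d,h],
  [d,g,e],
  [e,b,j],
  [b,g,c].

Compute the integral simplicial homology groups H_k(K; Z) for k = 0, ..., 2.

We work with the vertex ordering a < b < c < d < e < f < g < h < i < j. The simplices of K, each written with vertices in increasing order, are:

  0-simplices (10): a, b, c, d, e, f, g, h, i, j
  1-simplices (30): ab, ad, ae, af, ah, ai, bc, be, bg, bh, bi, bj, cg, ci, cj, de, df, dg, dh, di, ef, eg, ej, fh, fi, fj, gh, gj, hj, ij
  2-simplices (20): abe, abi, adh, adi, aef, afh, bcg, bci, bej, bgh, bhj, cgj, cij, def, deg, dfi, dgh, egj, fhj, fij

so the chain groups are C_0 ≅ Z^10, C_1 ≅ Z^30, C_2 ≅ Z^20.

Boundary ∂_1: C_1 → C_0 is given by ∂[p,q] = [q] − [p]. For instance
  ∂ad = d − a.
This gives a 10×30 integer matrix of rank 9; reducing to Smith normal form yields diagonal entries (1,1,1,1,1,1,1,1,1).

Boundary ∂_2: C_2 → C_1 acts by ∂[p,q,r] = [q,r] − [p,r] + [p,q]. For instance
  ∂fij = ij − fj + fi,
  ∂adi = di − ai + ad.
The resulting 30×20 matrix has rank 20, and its Smith normal form has invariant factors (1,1,1,1,1,1,1,1,1,1,1,1,1,1,1,1,1,1,1,2).

Now H_k = ker ∂_k / im ∂_{k+1}, so:

  H_0: rank C_0 − rank ∂_1 = 10 − 9 = 1, and the invariant factors of ∂_1 are all 1, so H_0 = Z.
  H_1: rank ker ∂_1 − rank ∂_2 = (30 − 9) − 20 = 1, and ∂_2 has invariant factor 2 > 1, so H_1 = Z ⊕ Z/2.
  H_2: rank ker ∂_2 − rank ∂_3 = (20 − 20) − 0 = 0, and there is no ∂_3, so H_2 = 0.

As a check, the Euler characteristic is 10 − 30 + 20 = 0, which agrees with 1 − 1 + 0 = 0.

H_0 = Z,  H_1 = Z ⊕ Z/2,  H_2 = 0.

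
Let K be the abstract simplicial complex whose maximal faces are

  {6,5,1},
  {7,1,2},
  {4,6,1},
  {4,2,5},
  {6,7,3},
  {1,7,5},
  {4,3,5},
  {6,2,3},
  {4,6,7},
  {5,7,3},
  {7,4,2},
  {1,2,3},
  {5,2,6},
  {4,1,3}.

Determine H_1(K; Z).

K has 7 vertices, 21 edges, 14 triangles.
rank ∂_1 = 6, rank ∂_2 = 13 ⇒ b_1 = 21 − 6 − 13 = 2; all invariant factors of ∂_2 are 1 so no torsion. So H_1 = Z^2.

H_1 ≅ Z^2.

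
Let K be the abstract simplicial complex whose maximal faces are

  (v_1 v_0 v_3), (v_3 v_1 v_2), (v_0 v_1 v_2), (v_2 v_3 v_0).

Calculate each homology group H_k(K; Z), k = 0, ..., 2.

H_0 = Z,  H_1 = 0,  H_2 = Z.

Fix the vertex order v_0 < v_1 < v_2 < v_3 and write every simplex with vertices in increasing order. Then dim K = 2 and the simplices of K are:

  0-simplices (4): [v_0], [v_1], [v_2], [v_3]
  1-simplices (6): [v_0,v_1], [v_0,v_2], [v_0,v_3], [v_1,v_2], [v_1,v_3], [v_2,v_3]
  2-simplices (4): [v_0,v_1,v_2], [v_0,v_1,v_3], [v_0,v_2,v_3], [v_1,v_2,v_3]

Hence C_0 ≅ Z^4, C_1 ≅ Z^6, C_2 ≅ Z^4.

Boundary ∂_1: C_1 → C_0 maps an edge to its endpoints' difference, ∂[p,q] = q − p. For instance
  ∂[v_0,v_2] = [v_2] − [v_0].
The resulting 4×6 matrix has rank 3, and its Smith normal form has invariant factors (1,1,1).

The boundary map ∂_2: C_2 → C_1 maps a triangle to the signed sum of its edges. For instance
  ∂[v_1,v_2,v_3] = [v_2,v_3] − [v_1,v_3] + [v_1,v_2],
  ∂[v_0,v_1,v_3] = [v_1,v_3] − [v_0,v_3] + [v_0,v_1].
As a 6×4 matrix over Z this has rank 3, with invariant factors (1,1,1).

Computing H_k = (kernel of ∂_k) / (image of ∂_{k+1}):

  H_0: rank C_0 − rank ∂_1 = 4 − 3 = 1, and the invariant factors of ∂_1 are all 1, so H_0 ≅ Z.
  H_1: rank ker ∂_1 − rank ∂_2 = (6 − 3) − 3 = 0, and the invariant factors of ∂_2 are all 1, so H_1 ≅ 0.
  H_2: rank ker ∂_2 − rank ∂_3 = (4 − 3) − 0 = 1, and there is no ∂_3, so H_2 ≅ Z.

(K is a triangulation of the 2-sphere S^2.)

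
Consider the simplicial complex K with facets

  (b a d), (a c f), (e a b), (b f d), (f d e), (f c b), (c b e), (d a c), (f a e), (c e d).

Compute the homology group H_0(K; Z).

We work with the vertex ordering a < b < c < d < e < f. The simplices of K, each written with vertices in increasing order, are:

  0-simplices (6): a, b, c, d, e, f
  1-simplices (15): ab, ac, ad, ae, af, bc, bd, be, bf, cd, ce, cf, de, df, ef
  2-simplices (10): abd, abe, acd, acf, aef, bce, bcf, bdf, cde, def

Hence C_0 ≅ Z^6, C_1 ≅ Z^15, C_2 ≅ Z^10.

Boundary ∂_1: C_1 → C_0 sends each edge [p,q] (with p < q) to q − p.
As a 6×15 matrix over Z this has rank 5, with invariant factors (1,1,1,1,1).

∂_2: C_2 → C_1 maps a triangle to the signed sum of its edges. For instance
  ∂abe = be − ae + ab,
  ∂def = ef − df + de.
This gives a 15×10 integer matrix of rank 10; reducing to Smith normal form yields diagonal entries (1,1,1,1,1,1,1,1,1,2).

From H_k ≅ ker(∂_k) / im(∂_{k+1}) we obtain:

  H_0: rank C_0 − rank ∂_1 = 6 − 5 = 1, and the invariant factors of ∂_1 are all 1, so H_0 ≅ Z.

H_0 = Z.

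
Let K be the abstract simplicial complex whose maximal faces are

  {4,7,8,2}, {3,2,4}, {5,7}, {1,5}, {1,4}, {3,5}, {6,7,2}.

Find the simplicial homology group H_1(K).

We work with the vertex ordering 1 < 2 < 3 < 4 < 5 < 6 < 7 < 8. The simplices of K, each written with vertices in increasing order, are:

  0-simplices (8): [1], [2], [3], [4], [5], [6], [7], [8]
  1-simplices (14): [1,4], [1,5], [2,3], [2,4], [2,6], [2,7], [2,8], [3,4], [3,5], [4,7], [4,8], [5,7], [6,7], [7,8]
  2-simplices (6): [2,3,4], [2,4,7], [2,4,8], [2,6,7], [2,7,8], [4,7,8]
  3-simplices (1): [2,4,7,8]

so the chain groups are C_0 ≅ Z^8, C_1 ≅ Z^14, C_2 ≅ Z^6, C_3 ≅ Z^1.

Boundary ∂_1: C_1 → C_0 sends each edge [p,q] (with p < q) to q − p.
The 8×14 boundary matrix has rank 7 and Smith normal form diag(1,1,1,1,1,1,1).

∂_2: C_2 → C_1 maps a triangle to the signed sum of its edges. For instance
  ∂[2,4,7] = [4,7] − [2,7] + [2,4],
  ∂[2,4,8] = [4,8] − [2,8] + [2,4].
As a 14×6 matrix over Z this has rank 5, with invariant factors (1,1,1,1,1).

∂_3: C_3 → C_2 sends each 3-simplex σ to the alternating sum Σ_i (−1)^i (σ with its i-th vertex removed). For instance
  ∂[2,4,7,8] = [4,7,8] − [2,7,8] + [2,4,8] − [2,4,7].
This gives a 6×1 integer matrix of rank 1; reducing to Smith normal form yields diagonal entries (1).

Reading off H_k = ker ∂_k / im ∂_{k+1}:

  H_1: rank ker ∂_1 − rank ∂_2 = (14 − 7) − 5 = 2, and the invariant factors of ∂_2 are all 1, so H_1 = Z^2.

H_1 ≅ Z^2.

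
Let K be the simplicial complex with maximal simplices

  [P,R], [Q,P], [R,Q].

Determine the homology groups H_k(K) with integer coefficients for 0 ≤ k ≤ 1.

Take the total order P < Q < R on the vertex set. Then K (dimension 1) consists of the simplices:

  0-simplices (3): P, Q, R
  1-simplices (3): PQ, PR, QR

giving chain groups C_0 ≅ Z^3, C_1 ≅ Z^3.

The boundary map ∂_1: C_1 → C_0 sends each edge [p,q] (with p < q) to q − p. For instance
  ∂PQ = Q − P.
This gives a 3×3 integer matrix of rank 2; reducing to Smith normal form yields diagonal entries (1,1).

Now H_k = ker ∂_k / im ∂_{k+1}, so:

  H_0: rank C_0 − rank ∂_1 = 3 − 2 = 1, and the invariant factors of ∂_1 are all 1, so H_0 = Z.
  H_1: rank ker ∂_1 − rank ∂_2 = (3 − 2) − 0 = 1, and there is no ∂_2, so H_1 = Z.

(K is a triangulation of the circle S^1.)

H_0 = Z,  H_1 = Z.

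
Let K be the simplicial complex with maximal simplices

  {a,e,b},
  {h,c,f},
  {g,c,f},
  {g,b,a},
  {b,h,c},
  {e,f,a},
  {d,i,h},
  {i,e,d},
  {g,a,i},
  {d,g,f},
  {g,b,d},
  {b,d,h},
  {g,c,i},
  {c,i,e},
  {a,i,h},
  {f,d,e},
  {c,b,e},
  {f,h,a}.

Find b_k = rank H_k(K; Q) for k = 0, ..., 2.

b_0 = 1, b_1 = 2, b_2 = 1.

Take the total order a < b < c < d < e < f < g < h < i on the vertex set. Then K (dimension 2) consists of the simplices:

  0-simplices (9): a, b, c, d, e, f, g, h, i
  1-simplices (27): ab, ae, af, ag, ah, ai, bc, bd, be, bg, bh, ce, cf, cg, ch, ci, de, df, dg, dh, di, ef, ei, fg, fh, gi, hi
  2-simplices (18): abe, abg, aef, afh, agi, ahi, bce, bch, bdg, bdh, cei, cfg, cfh, cgi, def, dei, dfg, dhi

so the chain groups are C_0 ≅ Z^9, C_1 ≅ Z^27, C_2 ≅ Z^18.

Boundary ∂_1: C_1 → C_0 sends each edge [p,q] (with p < q) to q − p. For instance
  ∂bg = g − b.
As a 9×27 matrix over Z this has rank 8, with invariant factors (1,1,1,1,1,1,1,1).

Boundary ∂_2: C_2 → C_1 acts by ∂[p,q,r] = [q,r] − [p,r] + [p,q]. For instance
  ∂dei = ei − di + de,
  ∂afh = fh − ah + af.
The resulting 27×18 matrix has rank 17, and its Smith normal form has invariant factors (1,1,1,1,1,1,1,1,1,1,1,1,1,1,1,1,1).

Computing H_k = (kernel of ∂_k) / (image of ∂_{k+1}):

  H_0: rank C_0 − rank ∂_1 = 9 − 8 = 1, and the invariant factors of ∂_1 are all 1, so H_0 ≅ Z.
  H_1: rank ker ∂_1 − rank ∂_2 = (27 − 8) − 17 = 2, and the invariant factors of ∂_2 are all 1, so H_1 ≅ Z^2.
  H_2: rank ker ∂_2 − rank ∂_3 = (18 − 17) − 0 = 1, and there is no ∂_3, so H_2 ≅ Z.

Hence the Betti numbers are b_0 = 1, b_1 = 2, b_2 = 1.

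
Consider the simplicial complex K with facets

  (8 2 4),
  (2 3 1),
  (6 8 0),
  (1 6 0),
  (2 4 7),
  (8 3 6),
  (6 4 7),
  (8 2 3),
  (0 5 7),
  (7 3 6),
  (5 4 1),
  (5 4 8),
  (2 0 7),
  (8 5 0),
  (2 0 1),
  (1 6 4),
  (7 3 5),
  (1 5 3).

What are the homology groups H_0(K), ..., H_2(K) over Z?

Order the vertices as 0 < 1 < 2 < 3 < 4 < 5 < 6 < 7 < 8. Listing each simplex with vertices in this order, K has dimension 2 with simplices:

  0-simplices (9): [0], [1], [2], [3], [4], [5], [6], [7], [8]
  1-simplices (27): (27 of them)
  2-simplices (18): [0,1,2], [0,1,6], [0,2,7], [0,5,7], [0,5,8], [0,6,8], [1,2,3], [1,3,5], [1,4,5], [1,4,6], [2,3,8], [2,4,7], [2,4,8], [3,5,7], [3,6,7], [3,6,8], [4,5,8], [4,6,7]

so the chain groups are C_0 ≅ Z^9, C_1 ≅ Z^27, C_2 ≅ Z^18.

∂_1: C_1 → C_0 sends each edge [p,q] (with p < q) to q − p. For instance
  ∂[2,3] = [3] − [2].
The resulting 9×27 matrix has rank 8, and its Smith normal form has invariant factors (1,1,1,1,1,1,1,1).

∂_2: C_2 → C_1 sends each 2-simplex [p,q,r] to [q,r] − [p,r] + [p,q]. For instance
  ∂[0,1,6] = [1,6] − [0,6] + [0,1],
  ∂[0,1,2] = [1,2] − [0,2] + [0,1].
The 27×18 boundary matrix has rank 17 and Smith normal form diag(1,1,1,1,1,1,1,1,1,1,1,1,1,1,1,1,1).

From H_k ≅ ker(∂_k) / im(∂_{k+1}) we obtain:

  H_0: rank C_0 − rank ∂_1 = 9 − 8 = 1, and the invariant factors of ∂_1 are all 1, so H_0 = Z.
  H_1: rank ker ∂_1 − rank ∂_2 = (27 − 8) − 17 = 2, and the invariant factors of ∂_2 are all 1, so H_1 = Z^2.
  H_2: rank ker ∂_2 − rank ∂_3 = (18 − 17) − 0 = 1, and there is no ∂_3, so H_2 = Z.

(K is a triangulation of the torus T^2.)

H_0 ≅ Z,  H_1 ≅ Z^2,  H_2 ≅ Z.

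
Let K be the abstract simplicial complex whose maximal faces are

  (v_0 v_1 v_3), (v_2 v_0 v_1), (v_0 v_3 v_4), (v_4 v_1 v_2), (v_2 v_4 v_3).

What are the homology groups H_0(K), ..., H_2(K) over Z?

H_0 = Z,  H_1 = Z,  H_2 = 0.

We work with the vertex ordering v_0 < v_1 < v_2 < v_3 < v_4. The simplices of K, each written with vertices in increasing order, are:

  0-simplices (5): [v_0], [v_1], [v_2], [v_3], [v_4]
  1-simplices (10): [v_0,v_1], [v_0,v_2], [v_0,v_3], [v_0,v_4], [v_1,v_2], [v_1,v_3], [v_1,v_4], [v_2,v_3], [v_2,v_4], [v_3,v_4]
  2-simplices (5): [v_0,v_1,v_2], [v_0,v_1,v_3], [v_0,v_3,v_4], [v_1,v_2,v_4], [v_2,v_3,v_4]

giving chain groups C_0 ≅ Z^5, C_1 ≅ Z^10, C_2 ≅ Z^5.

Boundary ∂_1: C_1 → C_0 maps an edge to its endpoints' difference, ∂[p,q] = q − p.
As a 5×10 matrix over Z this has rank 4, with invariant factors (1,1,1,1).

Boundary ∂_2: C_2 → C_1 acts by ∂[p,q,r] = [q,r] − [p,r] + [p,q]. For instance
  ∂[v_0,v_1,v_2] = [v_1,v_2] − [v_0,v_2] + [v_0,v_1],
  ∂[v_1,v_2,v_4] = [v_2,v_4] − [v_1,v_4] + [v_1,v_2].
As a 10×5 matrix over Z this has rank 5, with invariant factors (1,1,1,1,1).

Reading off H_k = ker ∂_k / im ∂_{k+1}:

  H_0: rank C_0 − rank ∂_1 = 5 − 4 = 1, and the invariant factors of ∂_1 are all 1, so H_0 ≅ Z.
  H_1: rank ker ∂_1 − rank ∂_2 = (10 − 4) − 5 = 1, and the invariant factors of ∂_2 are all 1, so H_1 ≅ Z.
  H_2: rank ker ∂_2 − rank ∂_3 = (5 − 5) − 0 = 0, and there is no ∂_3, so H_2 ≅ 0.

As a check, the Euler characteristic is 5 − 10 + 5 = 0, which agrees with 1 − 1 + 0 = 0.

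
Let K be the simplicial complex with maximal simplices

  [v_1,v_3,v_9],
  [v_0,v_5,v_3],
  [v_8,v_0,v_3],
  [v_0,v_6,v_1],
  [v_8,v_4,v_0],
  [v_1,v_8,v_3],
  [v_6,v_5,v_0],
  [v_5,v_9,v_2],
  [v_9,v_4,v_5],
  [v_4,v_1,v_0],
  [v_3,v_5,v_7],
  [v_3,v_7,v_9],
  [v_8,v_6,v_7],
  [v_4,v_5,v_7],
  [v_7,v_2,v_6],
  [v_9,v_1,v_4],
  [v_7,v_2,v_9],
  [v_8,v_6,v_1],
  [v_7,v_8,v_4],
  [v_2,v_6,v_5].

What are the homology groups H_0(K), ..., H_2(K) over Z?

H_0 = Z,  H_1 = Z ⊕ Z/2,  H_2 = 0.

K has 10 vertices, 30 edges, 20 triangles.
rank ∂_0 = 0, rank ∂_1 = 9 ⇒ b_0 = 10 − 0 − 9 = 1; all invariant factors of ∂_1 are 1 so no torsion. So H_0 = Z.
rank ∂_1 = 9, rank ∂_2 = 20 ⇒ b_1 = 30 − 9 − 20 = 1; ∂_2 has invariant factor(s) [2] giving torsion. So H_1 = Z ⊕ Z/2.
rank ∂_2 = 20, rank ∂_3 = 0 ⇒ b_2 = 20 − 20 − 0 = 0. So H_2 = 0.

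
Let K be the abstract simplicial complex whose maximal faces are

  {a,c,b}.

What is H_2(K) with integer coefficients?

We work with the vertex ordering a < b < c. The simplices of K, each written with vertices in increasing order, are:

  0-simplices (3): a, b, c
  1-simplices (3): ab, ac, bc
  2-simplices (1): abc

Hence C_0 ≅ Z^3, C_1 ≅ Z^3, C_2 ≅ Z^1.

∂_1: C_1 → C_0 maps an edge to its endpoints' difference, ∂[p,q] = q − p. For instance
  ∂ac = c − a.
As a 3×3 matrix over Z this has rank 2, with invariant factors (1,1).

The boundary map ∂_2: C_2 → C_1 sends each 2-simplex [p,q,r] to [q,r] − [p,r] + [p,q]. For instance
  ∂abc = bc − ac + ab.
The resulting 3×1 matrix has rank 1, and its Smith normal form has invariant factors (1).

Computing H_k = (kernel of ∂_k) / (image of ∂_{k+1}):

  H_2: rank ker ∂_2 − rank ∂_3 = (1 − 1) − 0 = 0, and there is no ∂_3, so H_2 = 0.

(K is a triangulation of the 2-simplex.)

H_2 ≅ 0.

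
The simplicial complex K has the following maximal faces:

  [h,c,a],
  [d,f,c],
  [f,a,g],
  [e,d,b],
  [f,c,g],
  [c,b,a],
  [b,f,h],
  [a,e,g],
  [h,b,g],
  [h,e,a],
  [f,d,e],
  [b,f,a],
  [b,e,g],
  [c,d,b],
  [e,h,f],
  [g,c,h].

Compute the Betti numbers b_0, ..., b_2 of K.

b_0 = 1, b_1 = 2, b_2 = 1.

Order the vertices as a < b < c < d < e < f < g < h. Listing each simplex with vertices in this order, K has dimension 2 with simplices:

  0-simplices (8): a, b, c, d, e, f, g, h
  1-simplices (24): ab, ac, ae, af, ag, ah, bc, bd, be, bf, bg, bh, cd, cf, cg, ch, de, df, ef, eg, eh, fg, fh, gh
  2-simplices (16): abc, abf, ach, aeg, aeh, afg, bcd, bde, beg, bfh, bgh, cdf, cfg, cgh, def, efh

Hence C_0 ≅ Z^8, C_1 ≅ Z^24, C_2 ≅ Z^16.

Boundary ∂_1: C_1 → C_0 sends each edge [p,q] (with p < q) to q − p. For instance
  ∂bf = f − b.
This gives a 8×24 integer matrix of rank 7; reducing to Smith normal form yields diagonal entries (1,1,1,1,1,1,1).

∂_2: C_2 → C_1 sends each 2-simplex [p,q,r] to [q,r] − [p,r] + [p,q]. For instance
  ∂efh = fh − eh + ef,
  ∂aeh = eh − ah + ae.
The resulting 24×16 matrix has rank 15, and its Smith normal form has invariant factors (1,1,1,1,1,1,1,1,1,1,1,1,1,1,1).

Now H_k = ker ∂_k / im ∂_{k+1}, so:

  H_0: rank C_0 − rank ∂_1 = 8 − 7 = 1, and the invariant factors of ∂_1 are all 1, so H_0 = Z.
  H_1: rank ker ∂_1 − rank ∂_2 = (24 − 7) − 15 = 2, and the invariant factors of ∂_2 are all 1, so H_1 = Z^2.
  H_2: rank ker ∂_2 − rank ∂_3 = (16 − 15) − 0 = 1, and there is no ∂_3, so H_2 = Z.

(K is a triangulation of the torus T^2.)

Hence the Betti numbers are b_0 = 1, b_1 = 2, b_2 = 1.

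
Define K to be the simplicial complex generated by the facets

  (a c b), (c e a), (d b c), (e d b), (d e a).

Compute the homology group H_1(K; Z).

H_1 ≅ Z.

We work with the vertex ordering a < b < c < d < e. The simplices of K, each written with vertices in increasing order, are:

  0-simplices (5): a, b, c, d, e
  1-simplices (10): ab, ac, ad, ae, bc, bd, be, cd, ce, de
  2-simplices (5): abc, ace, ade, bcd, bde

Hence C_0 ≅ Z^5, C_1 ≅ Z^10, C_2 ≅ Z^5.

The boundary map ∂_1: C_1 → C_0 maps an edge to its endpoints' difference, ∂[p,q] = q − p. For instance
  ∂ac = c − a.
The 5×10 boundary matrix has rank 4 and Smith normal form diag(1,1,1,1).

∂_2: C_2 → C_1 sends each 2-simplex [p,q,r] to [q,r] − [p,r] + [p,q]. For instance
  ∂ade = de − ae + ad,
  ∂ace = ce − ae + ac.
The 10×5 boundary matrix has rank 5 and Smith normal form diag(1,1,1,1,1).

Now H_k = ker ∂_k / im ∂_{k+1}, so:

  H_1: rank ker ∂_1 − rank ∂_2 = (10 − 4) − 5 = 1, and the invariant factors of ∂_2 are all 1, so H_1 ≅ Z.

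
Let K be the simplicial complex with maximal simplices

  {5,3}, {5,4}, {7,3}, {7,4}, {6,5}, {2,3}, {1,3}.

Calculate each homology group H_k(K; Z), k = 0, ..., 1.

Order the vertices as 1 < 2 < 3 < 4 < 5 < 6 < 7. Listing each simplex with vertices in this order, K has dimension 1 with simplices:

  0-simplices (7): [1], [2], [3], [4], [5], [6], [7]
  1-simplices (7): [1,3], [2,3], [3,5], [3,7], [4,5], [4,7], [5,6]

Hence C_0 ≅ Z^7, C_1 ≅ Z^7.

∂_1: C_1 → C_0 is given by ∂[p,q] = [q] − [p]. For instance
  ∂[3,7] = [7] − [3].
The resulting 7×7 matrix has rank 6, and its Smith normal form has invariant factors (1,1,1,1,1,1).

Reading off H_k = ker ∂_k / im ∂_{k+1}:

  H_0: rank C_0 − rank ∂_1 = 7 − 6 = 1, and the invariant factors of ∂_1 are all 1, so H_0 ≅ Z.
  H_1: rank ker ∂_1 − rank ∂_2 = (7 − 6) − 0 = 1, and there is no ∂_2, so H_1 ≅ Z.

As a check, the Euler characteristic is 7 − 7 = 0, which agrees with 1 − 1 = 0.

H_0 ≅ Z,  H_1 ≅ Z.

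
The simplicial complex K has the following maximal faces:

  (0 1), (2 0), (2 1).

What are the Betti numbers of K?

b_0 = 1, b_1 = 1.

Fix the vertex order 0 < 1 < 2 and write every simplex with vertices in increasing order. Then dim K = 1 and the simplices of K are:

  0-simplices (3): [0], [1], [2]
  1-simplices (3): [0,1], [0,2], [1,2]

so the chain groups are C_0 ≅ Z^3, C_1 ≅ Z^3.

∂_1: C_1 → C_0 is given by ∂[p,q] = [q] − [p]. For instance
  ∂[0,1] = [1] − [0].
The resulting 3×3 matrix has rank 2, and its Smith normal form has invariant factors (1,1).

Computing H_k = (kernel of ∂_k) / (image of ∂_{k+1}):

  H_0: rank C_0 − rank ∂_1 = 3 − 2 = 1, and the invariant factors of ∂_1 are all 1, so H_0 = Z.
  H_1: rank ker ∂_1 − rank ∂_2 = (3 − 2) − 0 = 1, and there is no ∂_2, so H_1 = Z.

Hence the Betti numbers are b_0 = 1, b_1 = 1.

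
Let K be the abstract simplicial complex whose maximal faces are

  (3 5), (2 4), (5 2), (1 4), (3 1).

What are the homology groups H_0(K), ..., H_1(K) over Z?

Order the vertices as 1 < 2 < 3 < 4 < 5. Listing each simplex with vertices in this order, K has dimension 1 with simplices:

  0-simplices (5): [1], [2], [3], [4], [5]
  1-simplices (5): [1,3], [1,4], [2,4], [2,5], [3,5]

Hence C_0 ≅ Z^5, C_1 ≅ Z^5.

∂_1: C_1 → C_0 is given by ∂[p,q] = [q] − [p]. For instance
  ∂[1,4] = [4] − [1].
The resulting 5×5 matrix has rank 4, and its Smith normal form has invariant factors (1,1,1,1).

Reading off H_k = ker ∂_k / im ∂_{k+1}:

  H_0: rank C_0 − rank ∂_1 = 5 − 4 = 1, and the invariant factors of ∂_1 are all 1, so H_0 ≅ Z.
  H_1: rank ker ∂_1 − rank ∂_2 = (5 − 4) − 0 = 1, and there is no ∂_2, so H_1 ≅ Z.

(K is a triangulation of the circle S^1.)

H_0 ≅ Z,  H_1 ≅ Z.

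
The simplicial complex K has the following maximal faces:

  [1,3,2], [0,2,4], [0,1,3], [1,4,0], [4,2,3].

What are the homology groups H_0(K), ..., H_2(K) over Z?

H_0 ≅ Z,  H_1 ≅ Z,  H_2 = 0.

Order the vertices as 0 < 1 < 2 < 3 < 4. Listing each simplex with vertices in this order, K has dimension 2 with simplices:

  0-simplices (5): [0], [1], [2], [3], [4]
  1-simplices (10): [0,1], [0,2], [0,3], [0,4], [1,2], [1,3], [1,4], [2,3], [2,4], [3,4]
  2-simplices (5): [0,1,3], [0,1,4], [0,2,4], [1,2,3], [2,3,4]

so the chain groups are C_0 ≅ Z^5, C_1 ≅ Z^10, C_2 ≅ Z^5.

The boundary map ∂_1: C_1 → C_0 sends each edge [p,q] (with p < q) to q − p. For instance
  ∂[0,3] = [3] − [0].
This gives a 5×10 integer matrix of rank 4; reducing to Smith normal form yields diagonal entries (1,1,1,1).

Boundary ∂_2: C_2 → C_1 maps a triangle to the signed sum of its edges. For instance
  ∂[0,1,4] = [1,4] − [0,4] + [0,1],
  ∂[0,2,4] = [2,4] − [0,4] + [0,2].
This gives a 10×5 integer matrix of rank 5; reducing to Smith normal form yields diagonal entries (1,1,1,1,1).

Computing H_k = (kernel of ∂_k) / (image of ∂_{k+1}):

  H_0: rank C_0 − rank ∂_1 = 5 − 4 = 1, and the invariant factors of ∂_1 are all 1, so H_0 ≅ Z.
  H_1: rank ker ∂_1 − rank ∂_2 = (10 − 4) − 5 = 1, and the invariant factors of ∂_2 are all 1, so H_1 ≅ Z.
  H_2: rank ker ∂_2 − rank ∂_3 = (5 − 5) − 0 = 0, and there is no ∂_3, so H_2 ≅ 0.

As a check, the Euler characteristic is 5 − 10 + 5 = 0, which agrees with 1 − 1 + 0 = 0.
(K is a triangulation of the Möbius band.)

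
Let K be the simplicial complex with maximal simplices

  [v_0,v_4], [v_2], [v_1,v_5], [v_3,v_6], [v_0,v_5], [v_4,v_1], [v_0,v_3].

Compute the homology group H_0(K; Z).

H_0 ≅ Z^2.

Order the vertices as v_0 < v_1 < v_2 < v_3 < v_4 < v_5 < v_6. Listing each simplex with vertices in this order, K has dimension 1 with simplices:

  0-simplices (7): [v_0], [v_1], [v_2], [v_3], [v_4], [v_5], [v_6]
  1-simplices (6): [v_0,v_3], [v_0,v_4], [v_0,v_5], [v_1,v_4], [v_1,v_5], [v_3,v_6]

giving chain groups C_0 ≅ Z^7, C_1 ≅ Z^6.

Boundary ∂_1: C_1 → C_0 sends each edge [p,q] (with p < q) to q − p. For instance
  ∂[v_1,v_4] = [v_4] − [v_1].
The 7×6 boundary matrix has rank 5 and Smith normal form diag(1,1,1,1,1).

Reading off H_k = ker ∂_k / im ∂_{k+1}:

  H_0: rank C_0 − rank ∂_1 = 7 − 5 = 2, and the invariant factors of ∂_1 are all 1, so H_0 = Z^2.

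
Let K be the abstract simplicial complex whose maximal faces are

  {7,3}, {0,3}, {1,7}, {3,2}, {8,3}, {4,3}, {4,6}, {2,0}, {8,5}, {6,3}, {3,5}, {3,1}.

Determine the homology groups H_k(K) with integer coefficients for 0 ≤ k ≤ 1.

K has 9 vertices, 12 edges.
rank ∂_0 = 0, rank ∂_1 = 8 ⇒ b_0 = 9 − 0 − 8 = 1; all invariant factors of ∂_1 are 1 so no torsion. So H_0 ≅ Z.
rank ∂_1 = 8, rank ∂_2 = 0 ⇒ b_1 = 12 − 8 − 0 = 4. So H_1 ≅ Z^4.

H_0 = Z,  H_1 = Z^4.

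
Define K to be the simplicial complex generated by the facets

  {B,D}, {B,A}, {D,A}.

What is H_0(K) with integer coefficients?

Fix the vertex order A < B < D and write every simplex with vertices in increasing order. Then dim K = 1 and the simplices of K are:

  0-simplices (3): A, B, D
  1-simplices (3): AB, AD, BD

Hence C_0 ≅ Z^3, C_1 ≅ Z^3.

∂_1: C_1 → C_0 is given by ∂[p,q] = [q] − [p].
This gives a 3×3 integer matrix of rank 2; reducing to Smith normal form yields diagonal entries (1,1).

From H_k ≅ ker(∂_k) / im(∂_{k+1}) we obtain:

  H_0: rank C_0 − rank ∂_1 = 3 − 2 = 1, and the invariant factors of ∂_1 are all 1, so H_0 ≅ Z.

(K is a triangulation of the circle S^1.)

H_0 = Z.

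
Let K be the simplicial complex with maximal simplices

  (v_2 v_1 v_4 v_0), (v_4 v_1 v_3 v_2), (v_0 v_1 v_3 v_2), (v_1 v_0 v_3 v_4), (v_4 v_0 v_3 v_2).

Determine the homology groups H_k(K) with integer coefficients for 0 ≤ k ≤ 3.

H_0 = Z,  H_1 = 0,  H_2 = 0,  H_3 = Z.

K has 5 vertices, 10 edges, 10 triangles, 5 3-simplices.
rank ∂_0 = 0, rank ∂_1 = 4 ⇒ b_0 = 5 − 0 − 4 = 1; all invariant factors of ∂_1 are 1 so no torsion. So H_0 = Z.
rank ∂_1 = 4, rank ∂_2 = 6 ⇒ b_1 = 10 − 4 − 6 = 0; all invariant factors of ∂_2 are 1 so no torsion. So H_1 = 0.
rank ∂_2 = 6, rank ∂_3 = 4 ⇒ b_2 = 10 − 6 − 4 = 0; all invariant factors of ∂_3 are 1 so no torsion. So H_2 = 0.
rank ∂_3 = 4, rank ∂_4 = 0 ⇒ b_3 = 5 − 4 − 0 = 1. So H_3 = Z.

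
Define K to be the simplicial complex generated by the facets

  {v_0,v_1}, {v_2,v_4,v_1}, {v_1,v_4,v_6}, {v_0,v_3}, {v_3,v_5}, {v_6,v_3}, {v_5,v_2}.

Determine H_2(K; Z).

H_2 ≅ 0.

Take the total order v_0 < v_1 < v_2 < v_3 < v_4 < v_5 < v_6 on the vertex set. Then K (dimension 2) consists of the simplices:

  0-simplices (7): [v_0], [v_1], [v_2], [v_3], [v_4], [v_5], [v_6]
  1-simplices (10): [v_0,v_1], [v_0,v_3], [v_1,v_2], [v_1,v_4], [v_1,v_6], [v_2,v_4], [v_2,v_5], [v_3,v_5], [v_3,v_6], [v_4,v_6]
  2-simplices (2): [v_1,v_2,v_4], [v_1,v_4,v_6]

Hence C_0 ≅ Z^7, C_1 ≅ Z^10, C_2 ≅ Z^2.

∂_1: C_1 → C_0 is given by ∂[p,q] = [q] − [p].
As a 7×10 matrix over Z this has rank 6, with invariant factors (1,1,1,1,1,1).

The boundary map ∂_2: C_2 → C_1 maps a triangle to the signed sum of its edges. For instance
  ∂[v_1,v_2,v_4] = [v_2,v_4] − [v_1,v_4] + [v_1,v_2],
  ∂[v_1,v_4,v_6] = [v_4,v_6] − [v_1,v_6] + [v_1,v_4].
As a 10×2 matrix over Z this has rank 2, with invariant factors (1,1).

Computing H_k = (kernel of ∂_k) / (image of ∂_{k+1}):

  H_2: rank ker ∂_2 − rank ∂_3 = (2 − 2) − 0 = 0, and there is no ∂_3, so H_2 = 0.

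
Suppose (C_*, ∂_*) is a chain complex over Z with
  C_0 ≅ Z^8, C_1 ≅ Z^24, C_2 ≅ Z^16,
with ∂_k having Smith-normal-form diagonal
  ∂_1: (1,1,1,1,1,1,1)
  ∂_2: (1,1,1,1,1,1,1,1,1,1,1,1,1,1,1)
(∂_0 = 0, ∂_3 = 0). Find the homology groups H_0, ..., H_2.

H_0 ≅ Z,  H_1 ≅ Z^2,  H_2 ≅ Z.

H_0: b_0 = 8 − 0 − 7 = 1; torsion from ∂_1 factors > 1: none. So H_0 ≅ Z.
H_1: b_1 = 24 − 7 − 15 = 2; torsion from ∂_2 factors > 1: none. So H_1 ≅ Z^2.
H_2: b_2 = 16 − 15 − 0 = 1; torsion from ∂_3 factors > 1: none. So H_2 ≅ Z.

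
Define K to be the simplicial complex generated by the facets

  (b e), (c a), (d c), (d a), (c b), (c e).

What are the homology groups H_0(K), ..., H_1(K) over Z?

H_0 = Z,  H_1 = Z^2.

We work with the vertex ordering a < b < c < d < e. The simplices of K, each written with vertices in increasing order, are:

  0-simplices (5): a, b, c, d, e
  1-simplices (6): ac, ad, bc, be, cd, ce

Hence C_0 ≅ Z^5, C_1 ≅ Z^6.

The boundary map ∂_1: C_1 → C_0 maps an edge to its endpoints' difference, ∂[p,q] = q − p.
This gives a 5×6 integer matrix of rank 4; reducing to Smith normal form yields diagonal entries (1,1,1,1).

Now H_k = ker ∂_k / im ∂_{k+1}, so:

  H_0: rank C_0 − rank ∂_1 = 5 − 4 = 1, and the invariant factors of ∂_1 are all 1, so H_0 ≅ Z.
  H_1: rank ker ∂_1 − rank ∂_2 = (6 − 4) − 0 = 2, and there is no ∂_2, so H_1 ≅ Z^2.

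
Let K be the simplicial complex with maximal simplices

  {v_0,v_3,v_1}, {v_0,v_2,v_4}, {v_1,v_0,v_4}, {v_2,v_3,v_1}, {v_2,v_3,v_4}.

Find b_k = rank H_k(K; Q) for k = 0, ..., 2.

b_0 = 1, b_1 = 1, b_2 = 0.

Take the total order v_0 < v_1 < v_2 < v_3 < v_4 on the vertex set. Then K (dimension 2) consists of the simplices:

  0-simplices (5): [v_0], [v_1], [v_2], [v_3], [v_4]
  1-simplices (10): [v_0,v_1], [v_0,v_2], [v_0,v_3], [v_0,v_4], [v_1,v_2], [v_1,v_3], [v_1,v_4], [v_2,v_3], [v_2,v_4], [v_3,v_4]
  2-simplices (5): [v_0,v_1,v_3], [v_0,v_1,v_4], [v_0,v_2,v_4], [v_1,v_2,v_3], [v_2,v_3,v_4]

giving chain groups C_0 ≅ Z^5, C_1 ≅ Z^10, C_2 ≅ Z^5.

Boundary ∂_1: C_1 → C_0 is given by ∂[p,q] = [q] − [p].
As a 5×10 matrix over Z this has rank 4, with invariant factors (1,1,1,1).

Boundary ∂_2: C_2 → C_1 maps a triangle to the signed sum of its edges. For instance
  ∂[v_2,v_3,v_4] = [v_3,v_4] − [v_2,v_4] + [v_2,v_3],
  ∂[v_1,v_2,v_3] = [v_2,v_3] − [v_1,v_3] + [v_1,v_2].
As a 10×5 matrix over Z this has rank 5, with invariant factors (1,1,1,1,1).

From H_k ≅ ker(∂_k) / im(∂_{k+1}) we obtain:

  H_0: rank C_0 − rank ∂_1 = 5 − 4 = 1, and the invariant factors of ∂_1 are all 1, so H_0 ≅ Z.
  H_1: rank ker ∂_1 − rank ∂_2 = (10 − 4) − 5 = 1, and the invariant factors of ∂_2 are all 1, so H_1 ≅ Z.
  H_2: rank ker ∂_2 − rank ∂_3 = (5 − 5) − 0 = 0, and there is no ∂_3, so H_2 ≅ 0.

As a check, the Euler characteristic is 5 − 10 + 5 = 0, which agrees with 1 − 1 + 0 = 0.
(K is a triangulation of the Möbius band.)

Hence the Betti numbers are b_0 = 1, b_1 = 1, b_2 = 0.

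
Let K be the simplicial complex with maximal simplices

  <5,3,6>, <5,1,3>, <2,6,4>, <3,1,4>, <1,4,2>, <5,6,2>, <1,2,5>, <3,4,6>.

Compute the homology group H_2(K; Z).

H_2 ≅ Z.

Fix the vertex order 1 < 2 < 3 < 4 < 5 < 6 and write every simplex with vertices in increasing order. Then dim K = 2 and the simplices of K are:

  0-simplices (6): [1], [2], [3], [4], [5], [6]
  1-simplices (12): [1,2], [1,3], [1,4], [1,5], [2,4], [2,5], [2,6], [3,4], [3,5], [3,6], [4,6], [5,6]
  2-simplices (8): [1,2,4], [1,2,5], [1,3,4], [1,3,5], [2,4,6], [2,5,6], [3,4,6], [3,5,6]

Hence C_0 ≅ Z^6, C_1 ≅ Z^12, C_2 ≅ Z^8.

The boundary map ∂_1: C_1 → C_0 is given by ∂[p,q] = [q] − [p]. For instance
  ∂[1,3] = [3] − [1].
This gives a 6×12 integer matrix of rank 5; reducing to Smith normal form yields diagonal entries (1,1,1,1,1).

The boundary map ∂_2: C_2 → C_1 maps a triangle to the signed sum of its edges. For instance
  ∂[1,3,5] = [3,5] − [1,5] + [1,3],
  ∂[2,5,6] = [5,6] − [2,6] + [2,5].
As a 12×8 matrix over Z this has rank 7, with invariant factors (1,1,1,1,1,1,1).

Computing H_k = (kernel of ∂_k) / (image of ∂_{k+1}):

  H_2: rank ker ∂_2 − rank ∂_3 = (8 − 7) − 0 = 1, and there is no ∂_3, so H_2 = Z.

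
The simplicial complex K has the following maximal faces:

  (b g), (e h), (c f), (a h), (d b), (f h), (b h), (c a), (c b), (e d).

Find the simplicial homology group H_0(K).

Order the vertices as a < b < c < d < e < f < g < h. Listing each simplex with vertices in this order, K has dimension 1 with simplices:

  0-simplices (8): a, b, c, d, e, f, g, h
  1-simplices (10): ac, ah, bc, bd, bg, bh, cf, de, eh, fh

Hence C_0 ≅ Z^8, C_1 ≅ Z^10.

∂_1: C_1 → C_0 is given by ∂[p,q] = [q] − [p].
This gives a 8×10 integer matrix of rank 7; reducing to Smith normal form yields diagonal entries (1,1,1,1,1,1,1).

Computing H_k = (kernel of ∂_k) / (image of ∂_{k+1}):

  H_0: rank C_0 − rank ∂_1 = 8 − 7 = 1, and the invariant factors of ∂_1 are all 1, so H_0 = Z.

H_0 = Z.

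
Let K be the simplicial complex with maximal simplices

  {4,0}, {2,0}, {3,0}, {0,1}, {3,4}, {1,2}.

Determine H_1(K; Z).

K has 5 vertices, 6 edges.
rank ∂_1 = 4, rank ∂_2 = 0 ⇒ b_1 = 6 − 4 − 0 = 2. So H_1 = Z^2.

H_1 ≅ Z^2.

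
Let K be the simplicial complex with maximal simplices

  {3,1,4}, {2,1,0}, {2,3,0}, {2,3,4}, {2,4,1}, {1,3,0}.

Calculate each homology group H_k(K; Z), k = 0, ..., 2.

Order the vertices as 0 < 1 < 2 < 3 < 4. Listing each simplex with vertices in this order, K has dimension 2 with simplices:

  0-simplices (5): [0], [1], [2], [3], [4]
  1-simplices (9): [0,1], [0,2], [0,3], [1,2], [1,3], [1,4], [2,3], [2,4], [3,4]
  2-simplices (6): [0,1,2], [0,1,3], [0,2,3], [1,2,4], [1,3,4], [2,3,4]

so the chain groups are C_0 ≅ Z^5, C_1 ≅ Z^9, C_2 ≅ Z^6.

Boundary ∂_1: C_1 → C_0 sends each edge [p,q] (with p < q) to q − p.
This gives a 5×9 integer matrix of rank 4; reducing to Smith normal form yields diagonal entries (1,1,1,1).

Boundary ∂_2: C_2 → C_1 acts by ∂[p,q,r] = [q,r] − [p,r] + [p,q]. For instance
  ∂[2,3,4] = [3,4] − [2,4] + [2,3],
  ∂[0,2,3] = [2,3] − [0,3] + [0,2].
As a 9×6 matrix over Z this has rank 5, with invariant factors (1,1,1,1,1).

From H_k ≅ ker(∂_k) / im(∂_{k+1}) we obtain:

  H_0: rank C_0 − rank ∂_1 = 5 − 4 = 1, and the invariant factors of ∂_1 are all 1, so H_0 = Z.
  H_1: rank ker ∂_1 − rank ∂_2 = (9 − 4) − 5 = 0, and the invariant factors of ∂_2 are all 1, so H_1 = 0.
  H_2: rank ker ∂_2 − rank ∂_3 = (6 − 5) − 0 = 1, and there is no ∂_3, so H_2 = Z.

As a check, the Euler characteristic is 5 − 9 + 6 = 2, which agrees with 1 − 0 + 1 = 2.

H_0 ≅ Z,  H_1 = 0,  H_2 ≅ Z.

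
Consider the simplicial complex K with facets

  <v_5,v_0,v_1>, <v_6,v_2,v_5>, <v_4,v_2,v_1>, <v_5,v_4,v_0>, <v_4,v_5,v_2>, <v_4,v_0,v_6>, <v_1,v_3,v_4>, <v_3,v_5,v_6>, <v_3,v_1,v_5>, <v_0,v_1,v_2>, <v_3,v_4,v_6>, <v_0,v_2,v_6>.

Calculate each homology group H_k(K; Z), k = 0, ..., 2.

Take the total order v_0 < v_1 < v_2 < v_3 < v_4 < v_5 < v_6 on the vertex set. Then K (dimension 2) consists of the simplices:

  0-simplices (7): [v_0], [v_1], [v_2], [v_3], [v_4], [v_5], [v_6]
  1-simplices (18): (18 of them)
  2-simplices (12): (12 of them)

giving chain groups C_0 ≅ Z^7, C_1 ≅ Z^18, C_2 ≅ Z^12.

Boundary ∂_1: C_1 → C_0 sends each edge [p,q] (with p < q) to q − p. For instance
  ∂[v_1,v_5] = [v_5] − [v_1].
This gives a 7×18 integer matrix of rank 6; reducing to Smith normal form yields diagonal entries (1,1,1,1,1,1).

Boundary ∂_2: C_2 → C_1 acts by ∂[p,q,r] = [q,r] − [p,r] + [p,q]. For instance
  ∂[v_3,v_4,v_6] = [v_4,v_6] − [v_3,v_6] + [v_3,v_4],
  ∂[v_2,v_4,v_5] = [v_4,v_5] − [v_2,v_5] + [v_2,v_4].
As a 18×12 matrix over Z this has rank 12, with invariant factors (1,1,1,1,1,1,1,1,1,1,1,2).

Computing H_k = (kernel of ∂_k) / (image of ∂_{k+1}):

  H_0: rank C_0 − rank ∂_1 = 7 − 6 = 1, and the invariant factors of ∂_1 are all 1, so H_0 = Z.
  H_1: rank ker ∂_1 − rank ∂_2 = (18 − 6) − 12 = 0, and ∂_2 has invariant factor 2 > 1, so H_1 = Z_2.
  H_2: rank ker ∂_2 − rank ∂_3 = (12 − 12) − 0 = 0, and there is no ∂_3, so H_2 = 0.

As a check, the Euler characteristic is 7 − 18 + 12 = 1, which agrees with 1 − 0 + 0 = 1.

H_0 = Z,  H_1 = Z_2,  H_2 = 0.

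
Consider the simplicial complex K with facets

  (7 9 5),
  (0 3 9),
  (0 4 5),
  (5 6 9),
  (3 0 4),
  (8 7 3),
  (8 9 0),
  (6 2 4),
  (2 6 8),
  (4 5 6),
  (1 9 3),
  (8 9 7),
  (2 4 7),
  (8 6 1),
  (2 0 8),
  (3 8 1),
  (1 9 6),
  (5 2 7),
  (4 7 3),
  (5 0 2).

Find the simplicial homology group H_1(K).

H_1 ≅ Z ⊕ Z/2.

Order the vertices as 0 < 1 < 2 < 3 < 4 < 5 < 6 < 7 < 8 < 9. Listing each simplex with vertices in this order, K has dimension 2 with simplices:

  0-simplices (10): [0], [1], [2], [3], [4], [5], [6], [7], [8], [9]
  1-simplices (30): (30 of them)
  2-simplices (20): (20 of them)

giving chain groups C_0 ≅ Z^10, C_1 ≅ Z^30, C_2 ≅ Z^20.

Boundary ∂_1: C_1 → C_0 maps an edge to its endpoints' difference, ∂[p,q] = q − p. For instance
  ∂[0,5] = [5] − [0].
This gives a 10×30 integer matrix of rank 9; reducing to Smith normal form yields diagonal entries (1,1,1,1,1,1,1,1,1).

Boundary ∂_2: C_2 → C_1 acts by ∂[p,q,r] = [q,r] − [p,r] + [p,q]. For instance
  ∂[5,7,9] = [7,9] − [5,9] + [5,7],
  ∂[4,5,6] = [5,6] − [4,6] + [4,5].
This gives a 30×20 integer matrix of rank 20; reducing to Smith normal form yields diagonal entries (1,1,1,1,1,1,1,1,1,1,1,1,1,1,1,1,1,1,1,2).

Now H_k = ker ∂_k / im ∂_{k+1}, so:

  H_1: rank ker ∂_1 − rank ∂_2 = (30 − 9) − 20 = 1, and ∂_2 has invariant factor 2 > 1, so H_1 = Z ⊕ Z/2.

(K is a triangulation of the Klein bottle.)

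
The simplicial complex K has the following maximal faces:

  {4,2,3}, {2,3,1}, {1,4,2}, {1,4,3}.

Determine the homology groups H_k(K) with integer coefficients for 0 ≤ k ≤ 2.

H_0 ≅ Z,  H_1 = 0,  H_2 ≅ Z.

Take the total order 1 < 2 < 3 < 4 on the vertex set. Then K (dimension 2) consists of the simplices:

  0-simplices (4): [1], [2], [3], [4]
  1-simplices (6): [1,2], [1,3], [1,4], [2,3], [2,4], [3,4]
  2-simplices (4): [1,2,3], [1,2,4], [1,3,4], [2,3,4]

Hence C_0 ≅ Z^4, C_1 ≅ Z^6, C_2 ≅ Z^4.

Boundary ∂_1: C_1 → C_0 maps an edge to its endpoints' difference, ∂[p,q] = q − p.
This gives a 4×6 integer matrix of rank 3; reducing to Smith normal form yields diagonal entries (1,1,1).

Boundary ∂_2: C_2 → C_1 sends each 2-simplex [p,q,r] to [q,r] − [p,r] + [p,q]. For instance
  ∂[1,2,4] = [2,4] − [1,4] + [1,2],
  ∂[1,3,4] = [3,4] − [1,4] + [1,3].
The 6×4 boundary matrix has rank 3 and Smith normal form diag(1,1,1).

From H_k ≅ ker(∂_k) / im(∂_{k+1}) we obtain:

  H_0: rank C_0 − rank ∂_1 = 4 − 3 = 1, and the invariant factors of ∂_1 are all 1, so H_0 ≅ Z.
  H_1: rank ker ∂_1 − rank ∂_2 = (6 − 3) − 3 = 0, and the invariant factors of ∂_2 are all 1, so H_1 ≅ 0.
  H_2: rank ker ∂_2 − rank ∂_3 = (4 − 3) − 0 = 1, and there is no ∂_3, so H_2 ≅ Z.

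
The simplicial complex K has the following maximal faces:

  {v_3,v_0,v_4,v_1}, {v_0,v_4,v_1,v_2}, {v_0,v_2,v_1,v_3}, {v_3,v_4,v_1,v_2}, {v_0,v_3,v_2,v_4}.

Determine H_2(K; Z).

H_2 = 0.

Fix the vertex order v_0 < v_1 < v_2 < v_3 < v_4 and write every simplex with vertices in increasing order. Then dim K = 3 and the simplices of K are:

  0-simplices (5): [v_0], [v_1], [v_2], [v_3], [v_4]
  1-simplices (10): [v_0,v_1], [v_0,v_2], [v_0,v_3], [v_0,v_4], [v_1,v_2], [v_1,v_3], [v_1,v_4], [v_2,v_3], [v_2,v_4], [v_3,v_4]
  2-simplices (10): [v_0,v_1,v_2], [v_0,v_1,v_3], [v_0,v_1,v_4], [v_0,v_2,v_3], [v_0,v_2,v_4], [v_0,v_3,v_4], [v_1,v_2,v_3], [v_1,v_2,v_4], [v_1,v_3,v_4], [v_2,v_3,v_4]
  3-simplices (5): [v_0,v_1,v_2,v_3], [v_0,v_1,v_2,v_4], [v_0,v_1,v_3,v_4], [v_0,v_2,v_3,v_4], [v_1,v_2,v_3,v_4]

so the chain groups are C_0 ≅ Z^5, C_1 ≅ Z^10, C_2 ≅ Z^10, C_3 ≅ Z^5.

The boundary map ∂_1: C_1 → C_0 maps an edge to its endpoints' difference, ∂[p,q] = q − p. For instance
  ∂[v_2,v_3] = [v_3] − [v_2].
The 5×10 boundary matrix has rank 4 and Smith normal form diag(1,1,1,1).

∂_2: C_2 → C_1 maps a triangle to the signed sum of its edges. For instance
  ∂[v_1,v_2,v_4] = [v_2,v_4] − [v_1,v_4] + [v_1,v_2],
  ∂[v_0,v_1,v_3] = [v_1,v_3] − [v_0,v_3] + [v_0,v_1].
This gives a 10×10 integer matrix of rank 6; reducing to Smith normal form yields diagonal entries (1,1,1,1,1,1).

Boundary ∂_3: C_3 → C_2 sends each 3-simplex σ to the alternating sum Σ_i (−1)^i (σ with its i-th vertex removed). For instance
  ∂[v_0,v_1,v_2,v_4] = [v_1,v_2,v_4] − [v_0,v_2,v_4] + [v_0,v_1,v_4] − [v_0,v_1,v_2],
  ∂[v_0,v_1,v_2,v_3] = [v_1,v_2,v_3] − [v_0,v_2,v_3] + [v_0,v_1,v_3] − [v_0,v_1,v_2].
As a 10×5 matrix over Z this has rank 4, with invariant factors (1,1,1,1).

Reading off H_k = ker ∂_k / im ∂_{k+1}:

  H_2: rank ker ∂_2 − rank ∂_3 = (10 − 6) − 4 = 0, and the invariant factors of ∂_3 are all 1, so H_2 = 0.

(K is a triangulation of the 3-sphere S^3.)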